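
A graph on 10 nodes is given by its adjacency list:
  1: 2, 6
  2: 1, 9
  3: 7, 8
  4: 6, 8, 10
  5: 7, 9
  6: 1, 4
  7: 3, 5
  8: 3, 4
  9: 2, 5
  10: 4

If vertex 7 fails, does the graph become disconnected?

No

Deleting 7 leaves 1 component (was 1) (its neighbors 3, 5 remain connected to each other), so 7 is not a cut vertex.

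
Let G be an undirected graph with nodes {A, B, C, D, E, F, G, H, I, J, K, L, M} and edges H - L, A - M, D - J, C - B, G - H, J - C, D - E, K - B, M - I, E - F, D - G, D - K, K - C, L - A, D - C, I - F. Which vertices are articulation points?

Removing D increases the component count from 1 to 2, so D is a cut vertex.
By contrast removing G leaves 1 component; it is not a cut vertex. No other vertex is a cut vertex either.

D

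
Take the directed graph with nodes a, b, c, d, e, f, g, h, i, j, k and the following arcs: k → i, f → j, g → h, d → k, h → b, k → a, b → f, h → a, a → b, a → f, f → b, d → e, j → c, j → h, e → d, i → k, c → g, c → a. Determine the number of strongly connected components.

{a, b, c, f, g, h, j} are all mutually reachable — one SCC of size 7.
{i, k} are all mutually reachable — one SCC of size 2.
{d, e} are all mutually reachable — one SCC of size 2.
That gives 3 strongly connected components.

3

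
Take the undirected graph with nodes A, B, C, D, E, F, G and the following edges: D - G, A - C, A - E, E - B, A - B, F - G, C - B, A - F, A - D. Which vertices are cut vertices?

A

Removing A increases the component count from 1 to 2, so A is a cut vertex.
By contrast removing G leaves 1 component; it is not a cut vertex. No other vertex is a cut vertex either.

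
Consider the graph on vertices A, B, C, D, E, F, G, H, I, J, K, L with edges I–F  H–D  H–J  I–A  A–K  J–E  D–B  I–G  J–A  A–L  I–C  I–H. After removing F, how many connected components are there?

1

With F gone, the remaining components are: {A, B, C, D, E, G, H, I, J, K, L}.
That is 1 component.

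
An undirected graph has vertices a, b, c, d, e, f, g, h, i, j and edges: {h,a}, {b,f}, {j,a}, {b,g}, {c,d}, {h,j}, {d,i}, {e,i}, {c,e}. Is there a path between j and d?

The component containing j is {a, h, j}, and d is not in it.

No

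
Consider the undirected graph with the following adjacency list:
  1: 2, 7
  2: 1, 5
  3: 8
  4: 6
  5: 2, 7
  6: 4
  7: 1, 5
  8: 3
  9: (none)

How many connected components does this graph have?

4

9 is isolated — a component by itself.
Starting from 4 we can reach 4, 6. That is one component of size 2.
Starting from 3 we can reach 3, 8. That is one component of size 2.
Starting from 1 we can reach 1, 2, 5, 7. That is one component of size 4.
Total: 4 components.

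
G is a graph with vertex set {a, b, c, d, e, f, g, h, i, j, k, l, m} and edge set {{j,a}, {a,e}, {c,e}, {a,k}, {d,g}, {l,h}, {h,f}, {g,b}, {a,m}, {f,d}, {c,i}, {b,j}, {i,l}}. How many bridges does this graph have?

The edges on the cycle c-i-l-h-f-d-g-b-j-a-e-c are not bridges since each lies on that cycle.
But removing a–m disconnects a from m; removing a–k disconnects a from k — these are bridges.
That makes 2 bridges.

2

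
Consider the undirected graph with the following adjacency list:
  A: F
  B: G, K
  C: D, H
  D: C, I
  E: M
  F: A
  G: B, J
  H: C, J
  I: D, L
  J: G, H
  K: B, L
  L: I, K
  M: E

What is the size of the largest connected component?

9

Starting from A we can reach A, F. That is one component of size 2.
Starting from E we can reach E, M. That is one component of size 2.
Starting from B we can reach B, C, D, G, H, I, J, K, L. That is one component of size 9.
The largest has 9 vertices.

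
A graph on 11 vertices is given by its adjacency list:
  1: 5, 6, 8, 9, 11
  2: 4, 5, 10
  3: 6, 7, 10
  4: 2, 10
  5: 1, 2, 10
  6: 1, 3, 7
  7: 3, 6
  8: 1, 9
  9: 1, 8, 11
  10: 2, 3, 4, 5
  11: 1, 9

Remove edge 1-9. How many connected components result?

1

1 and 9 are still connected via 1-11-9, so the component count stays at 1.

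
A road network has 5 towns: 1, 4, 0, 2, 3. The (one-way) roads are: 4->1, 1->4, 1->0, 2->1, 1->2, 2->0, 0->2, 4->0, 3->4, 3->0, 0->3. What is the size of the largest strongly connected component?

5

{0, 1, 2, 3, 4} are all mutually reachable — one SCC of size 5.
The largest has 5 vertices.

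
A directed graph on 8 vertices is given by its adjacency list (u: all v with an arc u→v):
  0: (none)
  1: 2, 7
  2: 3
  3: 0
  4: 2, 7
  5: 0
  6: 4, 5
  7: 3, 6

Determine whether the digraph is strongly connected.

There is no directed path from 4 to 1, so the graph is not strongly connected.

No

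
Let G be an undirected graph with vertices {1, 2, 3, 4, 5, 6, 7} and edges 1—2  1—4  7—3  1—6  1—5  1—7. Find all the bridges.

1-2, 1-4, 1-5, 1-6, 1-7, 3-7

removing 4—1 disconnects 4 from 1; removing 5—1 disconnects 5 from 1; removing 6—1 disconnects 6 from 1; removing 7—1 disconnects 7 from 1 — these are bridges.
In total 6 edges are bridges.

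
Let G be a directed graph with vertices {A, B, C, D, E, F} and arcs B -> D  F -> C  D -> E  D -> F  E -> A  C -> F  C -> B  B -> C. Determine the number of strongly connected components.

3

{B, C, D, F} are all mutually reachable — one SCC of size 4.
{A} is an SCC by itself.
{E} is an SCC by itself.
That gives 3 strongly connected components.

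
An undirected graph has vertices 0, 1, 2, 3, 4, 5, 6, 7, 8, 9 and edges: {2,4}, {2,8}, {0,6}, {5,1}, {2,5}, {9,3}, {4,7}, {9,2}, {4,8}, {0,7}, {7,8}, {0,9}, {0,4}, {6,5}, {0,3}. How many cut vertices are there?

Removing 5 increases the component count from 1 to 2, so 5 is a cut vertex.
By contrast removing 7 leaves 1 component; it is not a cut vertex. No other vertex is a cut vertex either.

1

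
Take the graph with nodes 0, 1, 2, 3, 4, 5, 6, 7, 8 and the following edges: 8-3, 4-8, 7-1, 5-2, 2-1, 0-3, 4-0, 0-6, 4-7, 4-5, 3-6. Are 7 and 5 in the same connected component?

From 7 we can reach 0, 1, 2, 3, 4, 5, 6, 7, 8, which includes 5.

Yes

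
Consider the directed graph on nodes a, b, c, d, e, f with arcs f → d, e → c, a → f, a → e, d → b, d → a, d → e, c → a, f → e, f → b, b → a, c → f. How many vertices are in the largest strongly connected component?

6

{a, b, c, d, e, f} are all mutually reachable — one SCC of size 6.
The largest has 6 vertices.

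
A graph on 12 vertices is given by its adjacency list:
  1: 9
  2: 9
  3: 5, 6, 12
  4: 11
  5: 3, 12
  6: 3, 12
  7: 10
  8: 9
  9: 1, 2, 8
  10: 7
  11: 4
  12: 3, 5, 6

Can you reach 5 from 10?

No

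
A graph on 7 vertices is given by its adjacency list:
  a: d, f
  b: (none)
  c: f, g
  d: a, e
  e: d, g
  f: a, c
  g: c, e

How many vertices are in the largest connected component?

b is isolated — a component by itself.
Starting from a we can reach a, c, d, e, f, g. That is one component of size 6.
The largest has 6 vertices.

6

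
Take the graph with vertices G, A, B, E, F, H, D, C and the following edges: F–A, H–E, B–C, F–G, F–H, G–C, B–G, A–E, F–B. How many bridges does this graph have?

The edges on the cycle F-H-E-A-F are not bridges since each lies on that cycle.
Every edge lies on some cycle, so there are no bridges.

0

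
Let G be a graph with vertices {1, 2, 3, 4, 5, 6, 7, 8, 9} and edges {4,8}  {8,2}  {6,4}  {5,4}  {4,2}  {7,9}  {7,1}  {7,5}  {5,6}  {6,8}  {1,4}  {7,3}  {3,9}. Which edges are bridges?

none

The edges on the cycle 7-3-9-7 are not bridges since each lies on that cycle.
Every edge lies on some cycle, so there are no bridges.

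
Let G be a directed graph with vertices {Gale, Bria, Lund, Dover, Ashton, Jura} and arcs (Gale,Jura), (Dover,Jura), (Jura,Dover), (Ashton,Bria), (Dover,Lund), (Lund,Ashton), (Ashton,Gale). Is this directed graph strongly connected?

No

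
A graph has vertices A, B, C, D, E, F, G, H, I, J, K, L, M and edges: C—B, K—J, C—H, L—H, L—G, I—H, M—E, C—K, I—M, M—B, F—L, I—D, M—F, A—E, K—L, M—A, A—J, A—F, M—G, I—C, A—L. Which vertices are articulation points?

Removing I increases the component count from 1 to 2, so I is a cut vertex.
By contrast removing G leaves 1 component; it is not a cut vertex. No other vertex is a cut vertex either.

I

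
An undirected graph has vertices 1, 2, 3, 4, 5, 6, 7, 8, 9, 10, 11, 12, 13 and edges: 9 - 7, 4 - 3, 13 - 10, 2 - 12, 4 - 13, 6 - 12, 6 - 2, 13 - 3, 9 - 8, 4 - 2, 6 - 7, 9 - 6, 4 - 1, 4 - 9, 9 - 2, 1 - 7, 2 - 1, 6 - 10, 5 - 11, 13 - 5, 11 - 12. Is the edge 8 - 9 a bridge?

Removing 8 - 9 leaves no path between 8 and 9: the component count goes from 1 to 2. So it is a bridge.

Yes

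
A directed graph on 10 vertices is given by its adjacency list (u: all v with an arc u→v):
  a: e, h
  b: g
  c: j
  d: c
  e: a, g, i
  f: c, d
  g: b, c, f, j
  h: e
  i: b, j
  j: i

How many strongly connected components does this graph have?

2

{b, c, d, f, g, i, j} are all mutually reachable — one SCC of size 7.
{a, e, h} are all mutually reachable — one SCC of size 3.
That gives 2 strongly connected components.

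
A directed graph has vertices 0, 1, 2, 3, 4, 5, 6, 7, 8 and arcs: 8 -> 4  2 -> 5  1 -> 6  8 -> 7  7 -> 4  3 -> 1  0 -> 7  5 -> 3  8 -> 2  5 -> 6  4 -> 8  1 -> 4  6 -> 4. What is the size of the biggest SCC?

8

{1, 2, 3, 4, 5, 6, 7, 8} are all mutually reachable — one SCC of size 8.
{0} is an SCC by itself.
The largest has 8 vertices.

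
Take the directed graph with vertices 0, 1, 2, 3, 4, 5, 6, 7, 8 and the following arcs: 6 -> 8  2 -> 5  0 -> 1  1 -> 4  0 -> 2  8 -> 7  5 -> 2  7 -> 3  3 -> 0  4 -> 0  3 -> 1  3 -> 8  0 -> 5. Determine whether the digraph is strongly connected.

No

There is no directed path from 8 to 6, so the graph is not strongly connected.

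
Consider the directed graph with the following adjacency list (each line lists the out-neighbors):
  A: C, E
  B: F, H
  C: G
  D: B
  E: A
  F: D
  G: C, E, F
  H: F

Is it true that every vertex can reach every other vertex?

No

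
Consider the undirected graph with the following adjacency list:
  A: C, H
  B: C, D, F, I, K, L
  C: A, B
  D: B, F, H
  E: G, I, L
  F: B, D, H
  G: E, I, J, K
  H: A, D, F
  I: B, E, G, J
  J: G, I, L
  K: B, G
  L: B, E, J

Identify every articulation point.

B

Removing B increases the component count from 1 to 2, so B is a cut vertex.
By contrast removing H leaves 1 component; it is not a cut vertex. No other vertex is a cut vertex either.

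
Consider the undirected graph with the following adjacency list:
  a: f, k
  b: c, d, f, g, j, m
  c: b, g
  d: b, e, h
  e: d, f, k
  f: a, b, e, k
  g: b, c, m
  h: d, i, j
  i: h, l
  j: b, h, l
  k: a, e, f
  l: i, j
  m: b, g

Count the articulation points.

1

Removing b increases the component count from 1 to 2, so b is a cut vertex.
By contrast removing g leaves 1 component; it is not a cut vertex. No other vertex is a cut vertex either.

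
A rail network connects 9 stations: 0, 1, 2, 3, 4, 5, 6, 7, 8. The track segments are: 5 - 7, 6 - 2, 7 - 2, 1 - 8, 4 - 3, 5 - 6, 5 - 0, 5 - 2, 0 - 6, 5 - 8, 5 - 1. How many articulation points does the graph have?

1

Removing 5 increases the component count from 2 to 3, so 5 is a cut vertex.
By contrast removing 3 leaves 2 components; it is not a cut vertex. No other vertex is a cut vertex either.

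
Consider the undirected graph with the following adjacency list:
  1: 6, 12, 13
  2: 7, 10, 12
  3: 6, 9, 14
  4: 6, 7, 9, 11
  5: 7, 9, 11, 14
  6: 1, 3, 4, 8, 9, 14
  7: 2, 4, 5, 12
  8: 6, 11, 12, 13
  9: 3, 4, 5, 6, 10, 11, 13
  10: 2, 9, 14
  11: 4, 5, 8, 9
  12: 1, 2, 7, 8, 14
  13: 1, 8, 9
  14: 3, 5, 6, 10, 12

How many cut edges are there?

The edges on the cycle 3-14-12-8-13-9-3 are not bridges since each lies on that cycle.
Every edge lies on some cycle, so there are no bridges.

0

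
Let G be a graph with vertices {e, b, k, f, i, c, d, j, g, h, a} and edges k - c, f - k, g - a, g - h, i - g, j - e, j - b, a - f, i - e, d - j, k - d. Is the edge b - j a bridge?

Yes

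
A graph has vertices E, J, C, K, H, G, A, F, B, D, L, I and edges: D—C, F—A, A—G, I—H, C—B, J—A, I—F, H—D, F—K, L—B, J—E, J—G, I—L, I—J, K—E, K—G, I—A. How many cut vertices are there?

1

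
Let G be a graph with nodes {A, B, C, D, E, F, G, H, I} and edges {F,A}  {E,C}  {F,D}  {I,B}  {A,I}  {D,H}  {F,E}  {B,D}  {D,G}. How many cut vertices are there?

Removing D increases the component count from 1 to 3, so D is a cut vertex.
Removing E increases the component count from 1 to 2, so E is a cut vertex.
Removing F increases the component count from 1 to 2, so F is a cut vertex.
By contrast removing C leaves 1 component; it is not a cut vertex. No other vertex is a cut vertex either.

3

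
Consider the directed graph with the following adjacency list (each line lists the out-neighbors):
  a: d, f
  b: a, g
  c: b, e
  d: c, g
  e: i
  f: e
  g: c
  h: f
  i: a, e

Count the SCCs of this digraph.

2

{a, b, c, d, e, f, g, i} are all mutually reachable — one SCC of size 8.
{h} is an SCC by itself.
That gives 2 strongly connected components.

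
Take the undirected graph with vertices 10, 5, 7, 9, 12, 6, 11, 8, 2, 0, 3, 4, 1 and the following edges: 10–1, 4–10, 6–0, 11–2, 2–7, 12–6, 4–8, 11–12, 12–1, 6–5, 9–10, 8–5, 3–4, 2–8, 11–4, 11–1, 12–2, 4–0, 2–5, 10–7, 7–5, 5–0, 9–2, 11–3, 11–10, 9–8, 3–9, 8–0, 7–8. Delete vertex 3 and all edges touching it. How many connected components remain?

With 3 gone, the remaining components are: {0, 1, 2, 4, 5, 6, 7, 8, 9, 10, 11, 12}.
That is 1 component.

1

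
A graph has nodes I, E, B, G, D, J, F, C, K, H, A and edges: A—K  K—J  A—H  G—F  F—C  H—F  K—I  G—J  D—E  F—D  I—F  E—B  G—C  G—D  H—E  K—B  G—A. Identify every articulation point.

none

Removing G, for instance, still leaves 1 component. No single vertex removal increases the component count — the graph has no articulation points.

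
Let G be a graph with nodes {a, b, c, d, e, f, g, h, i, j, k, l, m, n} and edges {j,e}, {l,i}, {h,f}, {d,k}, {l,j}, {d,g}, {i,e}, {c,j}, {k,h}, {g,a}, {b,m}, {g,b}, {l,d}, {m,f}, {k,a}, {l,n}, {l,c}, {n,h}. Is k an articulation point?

No

Deleting k leaves 1 component (was 1) (its neighbors a, d, h remain connected to each other), so k is not a cut vertex.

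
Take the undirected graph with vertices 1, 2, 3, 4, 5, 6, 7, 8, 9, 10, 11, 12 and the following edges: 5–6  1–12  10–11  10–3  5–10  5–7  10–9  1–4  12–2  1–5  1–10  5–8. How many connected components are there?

1

Starting from 1 we can reach 1, 2, 3, 4, 5, 6, 7, 8, 9, 10, 11, 12. That is one component of size 12.
Total: 1 component.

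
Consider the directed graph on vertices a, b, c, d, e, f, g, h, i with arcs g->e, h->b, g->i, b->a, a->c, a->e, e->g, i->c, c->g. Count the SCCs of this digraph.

6

{c, e, g, i} are all mutually reachable — one SCC of size 4.
{a} is an SCC by itself.
{f} is an SCC by itself.
{d} is an SCC by itself.
{b} is an SCC by itself.
(and 1 more singleton SCC)
That gives 6 strongly connected components.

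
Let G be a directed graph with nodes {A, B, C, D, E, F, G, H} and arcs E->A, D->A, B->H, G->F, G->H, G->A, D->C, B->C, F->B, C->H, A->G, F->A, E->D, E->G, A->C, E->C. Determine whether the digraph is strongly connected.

No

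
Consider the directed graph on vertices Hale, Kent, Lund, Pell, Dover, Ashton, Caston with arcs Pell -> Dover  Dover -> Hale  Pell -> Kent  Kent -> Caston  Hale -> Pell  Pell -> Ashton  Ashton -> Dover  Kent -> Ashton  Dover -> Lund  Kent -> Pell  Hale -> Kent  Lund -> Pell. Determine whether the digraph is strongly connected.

There is no directed path from Caston to Pell, so the graph is not strongly connected.

No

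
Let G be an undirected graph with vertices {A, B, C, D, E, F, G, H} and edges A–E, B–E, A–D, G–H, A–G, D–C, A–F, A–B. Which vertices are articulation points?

Removing A increases the component count from 1 to 4, so A is a cut vertex.
Removing D increases the component count from 1 to 2, so D is a cut vertex.
Removing G increases the component count from 1 to 2, so G is a cut vertex.
By contrast removing H leaves 1 component; it is not a cut vertex. No other vertex is a cut vertex either.

A, D, G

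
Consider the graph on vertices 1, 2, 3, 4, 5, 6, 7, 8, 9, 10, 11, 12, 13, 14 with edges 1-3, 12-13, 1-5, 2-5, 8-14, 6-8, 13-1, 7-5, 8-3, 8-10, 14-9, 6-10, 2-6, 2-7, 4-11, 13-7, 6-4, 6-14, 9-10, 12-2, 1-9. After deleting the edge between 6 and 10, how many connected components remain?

6 and 10 are still connected via 6-8-10, so the component count stays at 1.

1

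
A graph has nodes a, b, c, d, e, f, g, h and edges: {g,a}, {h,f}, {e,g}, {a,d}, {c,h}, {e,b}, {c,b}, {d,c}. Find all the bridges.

The edges on the cycle e-g-a-d-c-b-e are not bridges since each lies on that cycle.
But removing h—f disconnects h from f; removing c—h disconnects c from h — these are bridges.

c-h, f-h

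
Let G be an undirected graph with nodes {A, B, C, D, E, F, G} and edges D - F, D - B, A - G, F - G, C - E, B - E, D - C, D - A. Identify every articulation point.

D

Removing D increases the component count from 1 to 2, so D is a cut vertex.
By contrast removing F leaves 1 component; it is not a cut vertex. No other vertex is a cut vertex either.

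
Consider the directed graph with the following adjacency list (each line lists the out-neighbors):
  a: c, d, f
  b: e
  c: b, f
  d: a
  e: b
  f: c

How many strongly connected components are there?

3

{b, e} are all mutually reachable — one SCC of size 2.
{a, d} are all mutually reachable — one SCC of size 2.
{c, f} are all mutually reachable — one SCC of size 2.
That gives 3 strongly connected components.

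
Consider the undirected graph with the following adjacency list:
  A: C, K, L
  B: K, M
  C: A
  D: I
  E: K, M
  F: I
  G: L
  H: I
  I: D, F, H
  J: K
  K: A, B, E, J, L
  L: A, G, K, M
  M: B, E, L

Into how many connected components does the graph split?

2

Starting from D we can reach D, F, H, I. That is one component of size 4.
Starting from A we can reach A, B, C, E, G, J, K, L, M. That is one component of size 9.
Total: 2 components.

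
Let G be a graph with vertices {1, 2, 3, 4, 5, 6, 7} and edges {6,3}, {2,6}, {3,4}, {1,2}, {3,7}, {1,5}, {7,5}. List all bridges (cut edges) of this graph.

3-4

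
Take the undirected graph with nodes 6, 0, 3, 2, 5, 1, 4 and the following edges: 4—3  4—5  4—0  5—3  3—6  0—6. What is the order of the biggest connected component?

5

1 is isolated — a component by itself.
2 is isolated — a component by itself.
Starting from 0 we can reach 0, 3, 4, 5, 6. That is one component of size 5.
The largest has 5 vertices.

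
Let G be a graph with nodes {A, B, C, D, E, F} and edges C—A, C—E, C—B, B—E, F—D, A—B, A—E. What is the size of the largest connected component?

4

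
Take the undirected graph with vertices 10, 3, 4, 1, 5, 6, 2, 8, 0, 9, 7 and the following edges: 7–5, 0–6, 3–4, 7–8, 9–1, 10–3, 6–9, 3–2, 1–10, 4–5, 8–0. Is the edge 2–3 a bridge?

Removing 2–3 leaves no path between 2 and 3: the component count goes from 1 to 2. So it is a bridge.

Yes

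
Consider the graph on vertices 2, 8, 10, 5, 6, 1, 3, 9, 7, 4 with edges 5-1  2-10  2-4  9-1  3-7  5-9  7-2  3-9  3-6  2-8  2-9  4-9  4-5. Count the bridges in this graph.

The edges on the cycle 2-4-5-1-9-2 are not bridges since each lies on that cycle.
But removing 3-6 disconnects 3 from 6; removing 2-10 disconnects 2 from 10; removing 8-2 disconnects 8 from 2 — these are bridges.
That makes 3 bridges.

3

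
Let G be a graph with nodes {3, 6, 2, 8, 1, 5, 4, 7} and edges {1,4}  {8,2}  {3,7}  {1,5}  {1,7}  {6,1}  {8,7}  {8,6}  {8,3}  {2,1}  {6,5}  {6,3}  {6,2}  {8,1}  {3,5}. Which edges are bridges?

The edges on the cycle 6-3-7-1-6 are not bridges since each lies on that cycle.
But removing 1–4 disconnects 1 from 4 — this is a bridge.

1-4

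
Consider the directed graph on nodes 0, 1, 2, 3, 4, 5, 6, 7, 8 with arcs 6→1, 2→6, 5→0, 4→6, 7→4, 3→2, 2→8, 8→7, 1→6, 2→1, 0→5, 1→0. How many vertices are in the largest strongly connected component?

2

{1, 6} are all mutually reachable — one SCC of size 2.
{0, 5} are all mutually reachable — one SCC of size 2.
{7} is an SCC by itself.
{8} is an SCC by itself.
{4} is an SCC by itself.
(and 2 more singleton SCCs)
The largest has 2 vertices.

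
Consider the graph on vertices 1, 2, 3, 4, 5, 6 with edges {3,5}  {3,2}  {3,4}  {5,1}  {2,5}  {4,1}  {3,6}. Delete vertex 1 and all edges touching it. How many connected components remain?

With 1 gone, the remaining components are: {2, 3, 4, 5, 6}.
That is 1 component.

1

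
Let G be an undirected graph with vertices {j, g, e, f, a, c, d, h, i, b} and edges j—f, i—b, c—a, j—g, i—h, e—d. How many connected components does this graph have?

4

Starting from d we can reach d, e. That is one component of size 2.
Starting from a we can reach a, c. That is one component of size 2.
Starting from b we can reach b, h, i. That is one component of size 3.
Starting from f we can reach f, g, j. That is one component of size 3.
Total: 4 components.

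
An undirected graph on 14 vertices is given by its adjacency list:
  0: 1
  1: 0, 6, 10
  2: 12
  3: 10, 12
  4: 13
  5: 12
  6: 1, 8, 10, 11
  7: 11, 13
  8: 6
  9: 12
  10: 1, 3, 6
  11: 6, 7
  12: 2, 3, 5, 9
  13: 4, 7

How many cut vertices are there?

Removing 1 increases the component count from 1 to 2, so 1 is a cut vertex.
Removing 3 increases the component count from 1 to 2, so 3 is a cut vertex.
Removing 6 increases the component count from 1 to 3, so 6 is a cut vertex.
Likewise 7, 10, 11, 12, 13 are cut vertices.
By contrast removing 2 leaves 1 component; it is not a cut vertex. No other vertex is a cut vertex either.

8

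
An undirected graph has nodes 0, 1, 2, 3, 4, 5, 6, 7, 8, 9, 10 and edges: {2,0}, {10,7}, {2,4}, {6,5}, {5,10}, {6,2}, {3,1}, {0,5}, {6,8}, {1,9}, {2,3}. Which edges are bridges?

The edges on the cycle 6-2-0-5-6 are not bridges since each lies on that cycle.
But removing 2—3 disconnects 2 from 3; removing 9—1 disconnects 9 from 1; removing 6—8 disconnects 6 from 8; removing 4—2 disconnects 4 from 2 — these are bridges.
In total 7 edges are bridges.

1-3, 1-9, 10-5, 10-7, 2-3, 2-4, 6-8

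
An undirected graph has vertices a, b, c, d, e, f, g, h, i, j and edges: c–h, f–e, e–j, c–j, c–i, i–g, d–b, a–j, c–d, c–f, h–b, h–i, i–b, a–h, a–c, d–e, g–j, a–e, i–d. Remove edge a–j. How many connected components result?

a and j are still connected via a-c-j, so the component count stays at 1.

1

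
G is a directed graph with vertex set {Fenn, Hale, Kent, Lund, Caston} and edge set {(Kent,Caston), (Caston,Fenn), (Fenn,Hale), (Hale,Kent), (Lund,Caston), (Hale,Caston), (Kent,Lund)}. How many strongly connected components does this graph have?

1

{Fenn, Hale, Kent, Lund, Caston} are all mutually reachable — one SCC of size 5.
That gives 1 strongly connected component.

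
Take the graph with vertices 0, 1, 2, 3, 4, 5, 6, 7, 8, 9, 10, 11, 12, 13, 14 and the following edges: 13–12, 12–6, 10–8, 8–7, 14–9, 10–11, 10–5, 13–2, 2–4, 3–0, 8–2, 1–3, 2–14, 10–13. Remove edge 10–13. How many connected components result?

2

10 and 13 are still connected via 10-8-2-13, so the component count stays at 2.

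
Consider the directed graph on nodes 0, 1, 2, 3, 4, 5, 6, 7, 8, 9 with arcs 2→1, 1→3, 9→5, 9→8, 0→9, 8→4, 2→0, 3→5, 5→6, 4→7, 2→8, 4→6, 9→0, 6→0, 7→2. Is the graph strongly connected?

From 2 we can reach every vertex (0, 1, 2, 3, 4, 5, 6, 7, 8, 9), and every vertex can reach 2 (0, 1, 2, 3, 4, 5, 6, 7, 8, 9). So the whole graph is one strongly connected component.

Yes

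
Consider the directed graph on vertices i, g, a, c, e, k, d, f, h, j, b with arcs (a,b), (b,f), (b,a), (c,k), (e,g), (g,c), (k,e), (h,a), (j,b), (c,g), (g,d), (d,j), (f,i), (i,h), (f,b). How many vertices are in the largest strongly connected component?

5

{a, b, f, h, i} are all mutually reachable — one SCC of size 5.
{c, e, g, k} are all mutually reachable — one SCC of size 4.
{j} is an SCC by itself.
{d} is an SCC by itself.
The largest has 5 vertices.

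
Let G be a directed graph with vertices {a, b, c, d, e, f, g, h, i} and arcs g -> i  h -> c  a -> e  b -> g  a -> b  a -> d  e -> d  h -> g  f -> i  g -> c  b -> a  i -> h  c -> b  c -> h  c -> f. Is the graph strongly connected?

No

There is no directed path from d to b, so the graph is not strongly connected.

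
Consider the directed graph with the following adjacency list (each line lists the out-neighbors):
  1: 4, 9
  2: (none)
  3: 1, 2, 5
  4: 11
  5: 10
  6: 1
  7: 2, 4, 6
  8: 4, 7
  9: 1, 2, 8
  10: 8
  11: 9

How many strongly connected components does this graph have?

{1, 4, 6, 7, 8, 9, 11} are all mutually reachable — one SCC of size 7.
{3} is an SCC by itself.
{2} is an SCC by itself.
{5} is an SCC by itself.
{10} is an SCC by itself.
That gives 5 strongly connected components.

5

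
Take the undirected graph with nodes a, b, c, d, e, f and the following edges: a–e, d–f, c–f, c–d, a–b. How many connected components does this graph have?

2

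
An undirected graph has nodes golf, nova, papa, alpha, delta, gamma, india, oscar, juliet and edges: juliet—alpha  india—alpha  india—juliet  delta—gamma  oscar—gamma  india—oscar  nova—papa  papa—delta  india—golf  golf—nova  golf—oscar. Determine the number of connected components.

1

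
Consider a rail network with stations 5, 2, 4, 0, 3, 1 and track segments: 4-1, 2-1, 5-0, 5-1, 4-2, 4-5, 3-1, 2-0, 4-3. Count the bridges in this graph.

0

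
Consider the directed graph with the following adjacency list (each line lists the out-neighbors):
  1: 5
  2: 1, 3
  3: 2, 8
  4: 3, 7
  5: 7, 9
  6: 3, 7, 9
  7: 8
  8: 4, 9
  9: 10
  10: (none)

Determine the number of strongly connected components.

4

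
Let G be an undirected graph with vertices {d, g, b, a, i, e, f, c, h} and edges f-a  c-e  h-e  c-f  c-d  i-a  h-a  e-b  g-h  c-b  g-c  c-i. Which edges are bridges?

c-d

The edges on the cycle c-i-a-f-c are not bridges since each lies on that cycle.
But removing d-c disconnects d from c — this is a bridge.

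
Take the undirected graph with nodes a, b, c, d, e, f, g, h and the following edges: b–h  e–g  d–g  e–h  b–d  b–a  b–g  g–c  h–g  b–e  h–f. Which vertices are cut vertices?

Removing b increases the component count from 1 to 2, so b is a cut vertex.
Removing g increases the component count from 1 to 2, so g is a cut vertex.
Removing h increases the component count from 1 to 2, so h is a cut vertex.
By contrast removing e leaves 1 component; it is not a cut vertex. No other vertex is a cut vertex either.

b, g, h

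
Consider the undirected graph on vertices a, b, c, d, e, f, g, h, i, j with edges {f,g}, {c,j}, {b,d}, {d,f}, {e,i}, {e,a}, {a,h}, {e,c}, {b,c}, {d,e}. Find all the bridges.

a-e, a-h, c-j, d-f, e-i, f-g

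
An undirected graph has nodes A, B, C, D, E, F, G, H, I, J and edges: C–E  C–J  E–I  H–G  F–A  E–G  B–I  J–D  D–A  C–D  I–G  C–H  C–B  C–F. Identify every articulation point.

Removing C increases the component count from 1 to 2, so C is a cut vertex.
By contrast removing B leaves 1 component; it is not a cut vertex. No other vertex is a cut vertex either.

C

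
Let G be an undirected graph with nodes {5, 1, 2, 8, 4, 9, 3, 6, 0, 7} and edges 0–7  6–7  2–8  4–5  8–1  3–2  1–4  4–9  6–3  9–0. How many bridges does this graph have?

1

The edges on the cycle 6-3-2-8-1-4-9-0-7-6 are not bridges since each lies on that cycle.
But removing 5–4 disconnects 5 from 4 — this is a bridge.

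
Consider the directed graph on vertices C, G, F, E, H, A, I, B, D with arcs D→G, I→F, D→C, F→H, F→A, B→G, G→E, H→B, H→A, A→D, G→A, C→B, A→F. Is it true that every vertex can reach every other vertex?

There is no directed path from H to I, so the graph is not strongly connected.

No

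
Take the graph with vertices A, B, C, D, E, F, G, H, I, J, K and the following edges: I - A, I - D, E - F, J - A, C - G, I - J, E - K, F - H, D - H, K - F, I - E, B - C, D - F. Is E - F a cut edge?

After removing E - F, the path E-K-F still connects them, so the edge is not a bridge.

No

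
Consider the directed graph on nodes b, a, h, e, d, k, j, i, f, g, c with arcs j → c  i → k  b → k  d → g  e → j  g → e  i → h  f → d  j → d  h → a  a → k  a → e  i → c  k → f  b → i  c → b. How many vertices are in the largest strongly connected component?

11

{a, b, c, d, e, f, g, h, i, j, k} are all mutually reachable — one SCC of size 11.
The largest has 11 vertices.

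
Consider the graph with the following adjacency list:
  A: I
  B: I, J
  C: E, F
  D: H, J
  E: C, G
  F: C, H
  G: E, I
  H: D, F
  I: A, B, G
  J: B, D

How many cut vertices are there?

Removing I increases the component count from 1 to 2, so I is a cut vertex.
By contrast removing C leaves 1 component; it is not a cut vertex. No other vertex is a cut vertex either.

1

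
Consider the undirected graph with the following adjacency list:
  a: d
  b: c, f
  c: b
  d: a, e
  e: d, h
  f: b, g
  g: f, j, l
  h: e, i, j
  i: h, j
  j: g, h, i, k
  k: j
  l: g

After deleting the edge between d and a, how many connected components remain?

2

Before removal there is 1 component.
d-a is a bridge — removing it separates d's side from a's side.
After removal: 2 components.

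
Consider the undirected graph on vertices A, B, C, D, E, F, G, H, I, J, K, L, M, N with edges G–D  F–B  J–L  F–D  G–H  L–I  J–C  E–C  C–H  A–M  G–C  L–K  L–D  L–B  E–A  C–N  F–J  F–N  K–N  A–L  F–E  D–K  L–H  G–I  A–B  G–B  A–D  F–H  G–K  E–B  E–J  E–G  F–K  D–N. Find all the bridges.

The edges on the cycle F-E-G-K-F are not bridges since each lies on that cycle.
But removing M–A disconnects M from A — this is a bridge.

A-M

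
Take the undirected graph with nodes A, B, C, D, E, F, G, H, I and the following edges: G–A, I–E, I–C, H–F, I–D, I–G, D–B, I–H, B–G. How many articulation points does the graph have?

Removing G increases the component count from 1 to 2, so G is a cut vertex.
Removing H increases the component count from 1 to 2, so H is a cut vertex.
Removing I increases the component count from 1 to 4, so I is a cut vertex.
By contrast removing F leaves 1 component; it is not a cut vertex. No other vertex is a cut vertex either.

3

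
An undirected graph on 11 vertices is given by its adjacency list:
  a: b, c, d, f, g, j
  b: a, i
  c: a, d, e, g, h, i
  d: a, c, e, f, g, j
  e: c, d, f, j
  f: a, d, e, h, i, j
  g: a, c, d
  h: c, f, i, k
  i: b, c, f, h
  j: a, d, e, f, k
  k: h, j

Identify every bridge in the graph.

The edges on the cycle c-i-f-e-c are not bridges since each lies on that cycle.
Every edge lies on some cycle, so there are no bridges.

none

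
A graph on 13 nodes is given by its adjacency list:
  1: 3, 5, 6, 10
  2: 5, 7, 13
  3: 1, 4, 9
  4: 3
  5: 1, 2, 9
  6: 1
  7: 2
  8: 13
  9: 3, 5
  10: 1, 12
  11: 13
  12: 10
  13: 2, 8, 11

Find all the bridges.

The edges on the cycle 9-5-1-3-9 are not bridges since each lies on that cycle.
But removing 8-13 disconnects 8 from 13; removing 2-13 disconnects 2 from 13; removing 1-10 disconnects 1 from 10; removing 4-3 disconnects 4 from 3 — these are bridges.
In total 9 edges are bridges.

1-10, 1-6, 10-12, 11-13, 13-2, 13-8, 2-5, 2-7, 3-4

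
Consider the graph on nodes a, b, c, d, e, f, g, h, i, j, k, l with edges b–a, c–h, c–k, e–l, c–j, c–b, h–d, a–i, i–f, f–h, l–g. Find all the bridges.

c-j, c-k, d-h, e-l, g-l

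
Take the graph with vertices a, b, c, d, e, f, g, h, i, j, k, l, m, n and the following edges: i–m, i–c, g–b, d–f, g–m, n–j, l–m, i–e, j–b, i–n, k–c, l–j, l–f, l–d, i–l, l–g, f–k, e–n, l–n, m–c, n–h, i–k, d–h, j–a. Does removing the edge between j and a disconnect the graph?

Removing j–a leaves no path between j and a: the component count goes from 1 to 2. So it is a bridge.

Yes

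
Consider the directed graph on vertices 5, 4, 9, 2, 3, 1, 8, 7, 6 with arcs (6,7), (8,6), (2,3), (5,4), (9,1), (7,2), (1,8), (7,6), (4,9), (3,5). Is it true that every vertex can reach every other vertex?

From 7 we can reach every vertex (1, 2, 3, 4, 5, 6, 7, 8, 9), and every vertex can reach 7 (1, 2, 3, 4, 5, 6, 7, 8, 9). So the whole graph is one strongly connected component.

Yes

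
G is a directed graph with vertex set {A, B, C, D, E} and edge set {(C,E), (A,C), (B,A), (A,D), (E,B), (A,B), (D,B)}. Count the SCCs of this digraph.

{A, B, C, D, E} are all mutually reachable — one SCC of size 5.
That gives 1 strongly connected component.

1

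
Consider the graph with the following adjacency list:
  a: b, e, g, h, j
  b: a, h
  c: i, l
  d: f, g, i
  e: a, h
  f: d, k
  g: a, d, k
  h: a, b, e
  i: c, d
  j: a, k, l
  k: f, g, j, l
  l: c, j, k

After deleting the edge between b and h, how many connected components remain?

1

b and h are still connected via b-a-h, so the component count stays at 1.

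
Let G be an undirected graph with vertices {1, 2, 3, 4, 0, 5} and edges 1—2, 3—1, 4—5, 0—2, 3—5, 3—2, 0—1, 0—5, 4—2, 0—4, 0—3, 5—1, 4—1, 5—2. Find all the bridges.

none

The edges on the cycle 3-1-2-3 are not bridges since each lies on that cycle.
Every edge lies on some cycle, so there are no bridges.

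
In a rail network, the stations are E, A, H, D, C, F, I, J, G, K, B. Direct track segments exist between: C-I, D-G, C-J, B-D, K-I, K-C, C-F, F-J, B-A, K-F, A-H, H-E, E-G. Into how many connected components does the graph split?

2

Starting from C we can reach C, F, I, J, K. That is one component of size 5.
Starting from A we can reach A, B, D, E, G, H. That is one component of size 6.
Total: 2 components.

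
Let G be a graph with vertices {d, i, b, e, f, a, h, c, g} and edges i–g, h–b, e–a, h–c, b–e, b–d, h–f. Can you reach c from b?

From b we can reach a, b, c, d, e, f, h, which includes c.

Yes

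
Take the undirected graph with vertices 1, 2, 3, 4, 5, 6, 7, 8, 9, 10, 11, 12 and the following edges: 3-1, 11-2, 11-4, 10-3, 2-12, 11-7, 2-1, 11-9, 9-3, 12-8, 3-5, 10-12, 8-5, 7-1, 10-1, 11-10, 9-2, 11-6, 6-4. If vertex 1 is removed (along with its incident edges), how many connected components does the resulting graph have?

With 1 gone, the remaining components are: {2, 3, 4, 5, 6, 7, 8, 9, 10, 11, 12}.
That is 1 component.

1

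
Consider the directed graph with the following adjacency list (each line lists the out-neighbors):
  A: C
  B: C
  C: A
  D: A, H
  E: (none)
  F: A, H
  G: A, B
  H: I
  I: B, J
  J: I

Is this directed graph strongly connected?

There is no directed path from J to G, so the graph is not strongly connected.

No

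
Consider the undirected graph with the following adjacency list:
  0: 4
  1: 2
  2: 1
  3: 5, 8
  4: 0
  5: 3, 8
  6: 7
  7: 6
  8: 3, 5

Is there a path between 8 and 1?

No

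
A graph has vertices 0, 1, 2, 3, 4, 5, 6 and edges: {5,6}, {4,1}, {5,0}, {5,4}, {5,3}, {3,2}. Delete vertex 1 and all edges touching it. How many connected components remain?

1

With 1 gone, the remaining components are: {0, 2, 3, 4, 5, 6}.
That is 1 component.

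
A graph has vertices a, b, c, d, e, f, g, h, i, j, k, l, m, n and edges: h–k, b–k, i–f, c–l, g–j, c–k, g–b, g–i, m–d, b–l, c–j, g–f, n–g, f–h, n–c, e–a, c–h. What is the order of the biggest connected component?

Starting from d we can reach d, m. That is one component of size 2.
Starting from a we can reach a, e. That is one component of size 2.
Starting from b we can reach b, c, f, g, h, i, j, k, l, n. That is one component of size 10.
The largest has 10 vertices.

10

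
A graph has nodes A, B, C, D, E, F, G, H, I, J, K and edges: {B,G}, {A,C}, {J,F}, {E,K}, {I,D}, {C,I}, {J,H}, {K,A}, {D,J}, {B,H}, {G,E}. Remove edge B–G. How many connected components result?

1

B and G are still connected via B-H-J-D-I-C-A-K-E-G, so the component count stays at 1.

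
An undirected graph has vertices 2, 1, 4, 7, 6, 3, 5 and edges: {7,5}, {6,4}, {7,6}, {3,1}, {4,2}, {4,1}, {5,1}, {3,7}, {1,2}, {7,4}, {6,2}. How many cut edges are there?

The edges on the cycle 7-6-4-2-1-5-7 are not bridges since each lies on that cycle.
Every edge lies on some cycle, so there are no bridges.

0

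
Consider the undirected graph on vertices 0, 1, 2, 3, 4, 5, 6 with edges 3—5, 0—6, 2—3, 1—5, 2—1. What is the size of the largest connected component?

4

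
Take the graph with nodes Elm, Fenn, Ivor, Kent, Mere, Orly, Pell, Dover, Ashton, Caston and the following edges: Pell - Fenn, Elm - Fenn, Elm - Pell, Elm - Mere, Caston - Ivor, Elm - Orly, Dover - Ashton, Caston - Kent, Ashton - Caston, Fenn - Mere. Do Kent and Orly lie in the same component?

No

The component containing Kent is {Ivor, Kent, Dover, Ashton, Caston}, and Orly is not in it.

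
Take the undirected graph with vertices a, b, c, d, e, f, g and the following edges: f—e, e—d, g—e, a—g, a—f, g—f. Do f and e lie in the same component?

Yes

From f we can reach a, d, e, f, g, which includes e.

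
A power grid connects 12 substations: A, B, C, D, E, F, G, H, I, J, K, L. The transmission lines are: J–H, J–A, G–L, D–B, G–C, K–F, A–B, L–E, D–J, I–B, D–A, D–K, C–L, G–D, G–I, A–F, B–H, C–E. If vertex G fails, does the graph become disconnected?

Yes

Deleting G raises the number of components from 1 to 2, so G is a cut vertex.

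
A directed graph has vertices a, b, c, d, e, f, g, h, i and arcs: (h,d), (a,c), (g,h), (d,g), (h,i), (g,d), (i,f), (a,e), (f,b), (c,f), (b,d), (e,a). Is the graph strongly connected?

No

There is no directed path from h to a, so the graph is not strongly connected.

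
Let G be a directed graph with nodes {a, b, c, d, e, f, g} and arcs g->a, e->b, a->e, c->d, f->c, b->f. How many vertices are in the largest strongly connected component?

1

{a} is an SCC by itself.
{g} is an SCC by itself.
{f} is an SCC by itself.
{d} is an SCC by itself.
{e} is an SCC by itself.
(and 2 more singleton SCCs)
The largest has 1 vertex.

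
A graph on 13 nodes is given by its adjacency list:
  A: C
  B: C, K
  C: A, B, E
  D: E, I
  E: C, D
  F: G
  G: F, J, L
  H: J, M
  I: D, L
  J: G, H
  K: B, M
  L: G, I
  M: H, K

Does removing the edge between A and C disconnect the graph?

Yes

Removing A-C leaves no path between A and C: the component count goes from 1 to 2. So it is a bridge.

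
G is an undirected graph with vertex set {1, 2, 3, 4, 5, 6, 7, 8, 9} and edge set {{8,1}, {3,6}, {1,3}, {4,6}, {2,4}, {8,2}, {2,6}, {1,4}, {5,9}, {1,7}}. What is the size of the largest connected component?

Starting from 5 we can reach 5, 9. That is one component of size 2.
Starting from 1 we can reach 1, 2, 3, 4, 6, 7, 8. That is one component of size 7.
The largest has 7 vertices.

7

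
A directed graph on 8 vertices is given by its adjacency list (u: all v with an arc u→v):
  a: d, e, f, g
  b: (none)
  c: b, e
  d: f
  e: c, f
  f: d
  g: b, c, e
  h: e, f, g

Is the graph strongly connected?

No

There is no directed path from f to a, so the graph is not strongly connected.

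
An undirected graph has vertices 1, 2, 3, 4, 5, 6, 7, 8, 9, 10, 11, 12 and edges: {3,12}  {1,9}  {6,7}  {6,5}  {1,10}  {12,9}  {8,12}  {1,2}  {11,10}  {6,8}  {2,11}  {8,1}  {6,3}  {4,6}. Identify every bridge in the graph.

4-6, 5-6, 6-7

The edges on the cycle 1-2-11-10-1 are not bridges since each lies on that cycle.
But removing 7—6 disconnects 7 from 6; removing 4—6 disconnects 4 from 6; removing 5—6 disconnects 5 from 6 — these are bridges.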